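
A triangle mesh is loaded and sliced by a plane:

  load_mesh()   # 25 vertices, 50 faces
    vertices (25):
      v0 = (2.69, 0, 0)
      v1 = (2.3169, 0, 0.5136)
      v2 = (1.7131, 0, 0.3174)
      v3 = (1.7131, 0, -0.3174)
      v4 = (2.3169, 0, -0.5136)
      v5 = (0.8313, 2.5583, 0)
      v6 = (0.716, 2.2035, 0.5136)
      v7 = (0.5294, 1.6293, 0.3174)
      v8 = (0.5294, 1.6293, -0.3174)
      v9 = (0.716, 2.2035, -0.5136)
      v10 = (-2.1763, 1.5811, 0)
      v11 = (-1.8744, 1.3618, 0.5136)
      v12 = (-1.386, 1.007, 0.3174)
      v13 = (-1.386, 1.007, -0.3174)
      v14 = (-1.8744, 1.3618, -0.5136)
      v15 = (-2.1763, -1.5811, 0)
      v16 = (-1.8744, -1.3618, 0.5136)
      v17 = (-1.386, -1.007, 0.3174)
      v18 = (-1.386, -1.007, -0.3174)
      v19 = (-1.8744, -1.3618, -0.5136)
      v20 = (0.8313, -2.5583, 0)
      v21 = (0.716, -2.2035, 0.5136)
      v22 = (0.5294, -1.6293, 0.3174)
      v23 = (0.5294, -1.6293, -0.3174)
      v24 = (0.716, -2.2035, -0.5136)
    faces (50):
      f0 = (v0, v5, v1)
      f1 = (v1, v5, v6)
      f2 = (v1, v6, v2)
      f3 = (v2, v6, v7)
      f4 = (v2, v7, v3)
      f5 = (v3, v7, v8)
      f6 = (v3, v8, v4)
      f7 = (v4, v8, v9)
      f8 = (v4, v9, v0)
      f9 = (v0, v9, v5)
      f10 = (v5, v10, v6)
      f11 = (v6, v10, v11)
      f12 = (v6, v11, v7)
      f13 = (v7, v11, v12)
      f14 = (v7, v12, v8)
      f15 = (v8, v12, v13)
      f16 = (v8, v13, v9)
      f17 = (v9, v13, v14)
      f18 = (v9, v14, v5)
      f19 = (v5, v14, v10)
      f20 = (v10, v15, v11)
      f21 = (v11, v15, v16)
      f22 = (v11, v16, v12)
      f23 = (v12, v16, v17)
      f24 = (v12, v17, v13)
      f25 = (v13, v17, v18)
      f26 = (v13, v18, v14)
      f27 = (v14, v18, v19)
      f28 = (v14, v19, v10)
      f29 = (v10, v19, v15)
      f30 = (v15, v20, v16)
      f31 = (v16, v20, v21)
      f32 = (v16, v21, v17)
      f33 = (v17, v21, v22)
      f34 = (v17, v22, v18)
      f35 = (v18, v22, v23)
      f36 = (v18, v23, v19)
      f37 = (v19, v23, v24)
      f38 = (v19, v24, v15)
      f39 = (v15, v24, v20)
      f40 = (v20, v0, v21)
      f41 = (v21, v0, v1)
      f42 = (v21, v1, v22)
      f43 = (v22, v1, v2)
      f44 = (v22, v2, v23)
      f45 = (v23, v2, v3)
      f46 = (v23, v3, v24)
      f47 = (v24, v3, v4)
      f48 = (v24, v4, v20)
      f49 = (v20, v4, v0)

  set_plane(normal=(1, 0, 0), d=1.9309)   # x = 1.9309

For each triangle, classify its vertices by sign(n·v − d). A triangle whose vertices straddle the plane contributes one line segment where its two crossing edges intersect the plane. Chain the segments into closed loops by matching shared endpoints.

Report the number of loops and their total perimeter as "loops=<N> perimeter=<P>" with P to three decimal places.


loops=1 perimeter=5.089

Straddling triangles (14 of 50):
  (v0,v5,v1) [+-+] → (1.9309, 1.04482, 0)–(1.9309, 0.664717, 0.380153)  len=0.5376
  (v1,v5,v6) [+--] → (1.9309, 0.664717, 0.380153)–(1.9309, 0.531296, 0.5136)  len=0.1887
  (v1,v6,v2) [+--] → (1.9309, 0.531296, 0.5136)–(1.9309, 0, 0.388172)  len=0.5459
  (v3,v8,v4) [--+] → (1.9309, 0.351838, -0.471232)–(1.9309, 0, -0.388172)  len=0.3615
  (v4,v8,v9) [+--] → (1.9309, 0.351838, -0.471232)–(1.9309, 0.531296, -0.5136)  len=0.1844
  (v4,v9,v0) [+-+] → (1.9309, 0.531296, -0.5136)–(1.9309, 0.847354, -0.197504)  len=0.4470
  (v0,v9,v5) [+--] → (1.9309, 0.847354, -0.197504)–(1.9309, 1.04482, 0)  len=0.2793
  (v20,v0,v21) [-+-] → (1.9309, -1.04482, 0)–(1.9309, -0.847354, 0.197504)  len=0.2793
  (v21,v0,v1) [-++] → (1.9309, -0.847354, 0.197504)–(1.9309, -0.531296, 0.5136)  len=0.4470
  (v21,v1,v22) [-+-] → (1.9309, -0.531296, 0.5136)–(1.9309, -0.351838, 0.471232)  len=0.1844
  (v22,v1,v2) [-+-] → (1.9309, -0.351838, 0.471232)–(1.9309, 0, 0.388172)  len=0.3615
  (v24,v3,v4) [--+] → (1.9309, 0, -0.388172)–(1.9309, -0.531296, -0.5136)  len=0.5459
  (v24,v4,v20) [-+-] → (1.9309, -0.531296, -0.5136)–(1.9309, -0.664717, -0.380153)  len=0.1887
  (v20,v4,v0) [-++] → (1.9309, -0.664717, -0.380153)–(1.9309, -1.04482, 0)  len=0.5376

Chained into 1 loop(s):
  loop 1: 14 segments, perimeter = 5.0887
Total perimeter = 5.089


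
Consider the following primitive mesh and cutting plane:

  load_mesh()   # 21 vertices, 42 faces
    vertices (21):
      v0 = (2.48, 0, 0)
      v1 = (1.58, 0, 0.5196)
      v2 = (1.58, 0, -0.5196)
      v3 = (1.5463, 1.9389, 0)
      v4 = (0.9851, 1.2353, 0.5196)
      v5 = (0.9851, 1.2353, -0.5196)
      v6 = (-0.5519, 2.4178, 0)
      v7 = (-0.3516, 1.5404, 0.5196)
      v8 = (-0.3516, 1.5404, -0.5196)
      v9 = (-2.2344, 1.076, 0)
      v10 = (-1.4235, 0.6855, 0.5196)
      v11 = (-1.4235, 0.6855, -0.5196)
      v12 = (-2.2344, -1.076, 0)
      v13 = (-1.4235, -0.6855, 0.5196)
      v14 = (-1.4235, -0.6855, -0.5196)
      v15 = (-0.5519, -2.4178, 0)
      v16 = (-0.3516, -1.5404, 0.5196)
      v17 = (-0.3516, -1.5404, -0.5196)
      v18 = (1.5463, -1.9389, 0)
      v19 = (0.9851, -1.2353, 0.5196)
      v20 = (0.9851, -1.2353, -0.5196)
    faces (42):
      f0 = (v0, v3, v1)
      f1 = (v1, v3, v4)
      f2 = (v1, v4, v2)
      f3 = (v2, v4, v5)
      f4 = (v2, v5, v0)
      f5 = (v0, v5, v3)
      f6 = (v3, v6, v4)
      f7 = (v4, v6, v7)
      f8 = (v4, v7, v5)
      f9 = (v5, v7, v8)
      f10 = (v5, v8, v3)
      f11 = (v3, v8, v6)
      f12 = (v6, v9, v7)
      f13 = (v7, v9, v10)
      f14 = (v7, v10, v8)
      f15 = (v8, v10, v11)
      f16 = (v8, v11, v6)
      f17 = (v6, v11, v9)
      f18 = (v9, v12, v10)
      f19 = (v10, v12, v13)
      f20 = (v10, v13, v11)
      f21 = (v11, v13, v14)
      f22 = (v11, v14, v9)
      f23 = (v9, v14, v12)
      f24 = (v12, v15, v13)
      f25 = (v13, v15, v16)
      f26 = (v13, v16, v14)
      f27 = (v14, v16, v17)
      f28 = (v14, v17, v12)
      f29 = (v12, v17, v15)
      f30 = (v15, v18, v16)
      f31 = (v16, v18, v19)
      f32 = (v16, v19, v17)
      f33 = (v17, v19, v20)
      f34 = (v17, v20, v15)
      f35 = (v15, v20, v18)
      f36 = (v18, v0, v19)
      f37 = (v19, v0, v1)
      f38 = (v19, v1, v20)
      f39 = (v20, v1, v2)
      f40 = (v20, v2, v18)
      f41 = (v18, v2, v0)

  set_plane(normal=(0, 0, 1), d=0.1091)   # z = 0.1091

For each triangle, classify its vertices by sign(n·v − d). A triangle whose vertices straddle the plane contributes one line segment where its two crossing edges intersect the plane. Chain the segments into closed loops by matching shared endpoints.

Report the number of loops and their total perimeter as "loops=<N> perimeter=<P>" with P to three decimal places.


Straddling triangles (28 of 42):
  (v0,v3,v1) [--+] → (1.55338, 1.53179, 0.1091)–(2.29103, 0, 0.1091)  len=1.7002
  (v1,v3,v4) [+-+] → (1.55338, 1.53179, 0.1091)–(1.42847, 1.79117, 0.1091)  len=0.2879
  (v1,v4,v2) [++-] → (1.22009, 0.747337, 0.1091)–(1.58, 0, 0.1091)  len=0.8295
  (v2,v4,v5) [-+-] → (1.22009, 0.747337, 0.1091)–(0.9851, 1.2353, 0.1091)  len=0.5416
  (v3,v6,v4) [--+] → (-0.229177, 2.16951, 0.1091)–(1.42847, 1.79117, 0.1091)  len=1.7003
  (v4,v6,v7) [+-+] → (-0.229177, 2.16951, 0.1091)–(-0.509843, 2.23357, 0.1091)  len=0.2879
  (v4,v7,v5) [++-] → (0.176417, 1.41988, 0.1091)–(0.9851, 1.2353, 0.1091)  len=0.8295
  (v5,v7,v8) [-+-] → (0.176417, 1.41988, 0.1091)–(-0.3516, 1.5404, 0.1091)  len=0.5416
  (v6,v9,v7) [--+] → (-1.83907, 1.17351, 0.1091)–(-0.509843, 2.23357, 0.1091)  len=1.7002
  (v7,v9,v10) [+-+] → (-1.83907, 1.17351, 0.1091)–(-2.06414, 0.994007, 0.1091)  len=0.2879
  (v7,v10,v8) [++-] → (-1.00008, 1.0232, 0.1091)–(-0.3516, 1.5404, 0.1091)  len=0.8295
  (v8,v10,v11) [-+-] → (-1.00008, 1.0232, 0.1091)–(-1.4235, 0.6855, 0.1091)  len=0.5416
  (v9,v12,v10) [--+] → (-2.06414, -0.706139, 0.1091)–(-2.06414, 0.994007, 0.1091)  len=1.7001
  (v10,v12,v13) [+-+] → (-2.06414, -0.706139, 0.1091)–(-2.06414, -0.994007, 0.1091)  len=0.2879
  (v10,v13,v11) [++-] → (-1.4235, -0.143934, 0.1091)–(-1.4235, 0.6855, 0.1091)  len=0.8294
  (v11,v13,v14) [-+-] → (-1.4235, -0.143934, 0.1091)–(-1.4235, -0.6855, 0.1091)  len=0.5416
  (v12,v15,v13) [--+] → (-0.734909, -2.05407, 0.1091)–(-2.06414, -0.994007, 0.1091)  len=1.7002
  (v13,v15,v16) [+-+] → (-0.734909, -2.05407, 0.1091)–(-0.509843, -2.23357, 0.1091)  len=0.2879
  (v13,v16,v14) [++-] → (-0.775017, -1.2027, 0.1091)–(-1.4235, -0.6855, 0.1091)  len=0.8295
  (v14,v16,v17) [-+-] → (-0.775017, -1.2027, 0.1091)–(-0.3516, -1.5404, 0.1091)  len=0.5416
  (v15,v18,v16) [--+] → (1.1478, -1.85523, 0.1091)–(-0.509843, -2.23357, 0.1091)  len=1.7003
  (v16,v18,v19) [+-+] → (1.1478, -1.85523, 0.1091)–(1.42847, -1.79117, 0.1091)  len=0.2879
  (v16,v19,v17) [++-] → (0.457083, -1.35582, 0.1091)–(-0.3516, -1.5404, 0.1091)  len=0.8295
  (v17,v19,v20) [-+-] → (0.457083, -1.35582, 0.1091)–(0.9851, -1.2353, 0.1091)  len=0.5416
  (v18,v0,v19) [--+] → (2.16612, -0.259375, 0.1091)–(1.42847, -1.79117, 0.1091)  len=1.7002
  (v19,v0,v1) [+-+] → (2.16612, -0.259375, 0.1091)–(2.29103, 0, 0.1091)  len=0.2879
  (v19,v1,v20) [++-] → (1.34501, -0.487963, 0.1091)–(0.9851, -1.2353, 0.1091)  len=0.8295
  (v20,v1,v2) [-+-] → (1.34501, -0.487963, 0.1091)–(1.58, 0, 0.1091)  len=0.5416

Chained into 2 loop(s):
  loop 1: 14 segments, perimeter = 13.9165
  loop 2: 14 segments, perimeter = 9.5975
Total perimeter = 23.514

loops=2 perimeter=23.514


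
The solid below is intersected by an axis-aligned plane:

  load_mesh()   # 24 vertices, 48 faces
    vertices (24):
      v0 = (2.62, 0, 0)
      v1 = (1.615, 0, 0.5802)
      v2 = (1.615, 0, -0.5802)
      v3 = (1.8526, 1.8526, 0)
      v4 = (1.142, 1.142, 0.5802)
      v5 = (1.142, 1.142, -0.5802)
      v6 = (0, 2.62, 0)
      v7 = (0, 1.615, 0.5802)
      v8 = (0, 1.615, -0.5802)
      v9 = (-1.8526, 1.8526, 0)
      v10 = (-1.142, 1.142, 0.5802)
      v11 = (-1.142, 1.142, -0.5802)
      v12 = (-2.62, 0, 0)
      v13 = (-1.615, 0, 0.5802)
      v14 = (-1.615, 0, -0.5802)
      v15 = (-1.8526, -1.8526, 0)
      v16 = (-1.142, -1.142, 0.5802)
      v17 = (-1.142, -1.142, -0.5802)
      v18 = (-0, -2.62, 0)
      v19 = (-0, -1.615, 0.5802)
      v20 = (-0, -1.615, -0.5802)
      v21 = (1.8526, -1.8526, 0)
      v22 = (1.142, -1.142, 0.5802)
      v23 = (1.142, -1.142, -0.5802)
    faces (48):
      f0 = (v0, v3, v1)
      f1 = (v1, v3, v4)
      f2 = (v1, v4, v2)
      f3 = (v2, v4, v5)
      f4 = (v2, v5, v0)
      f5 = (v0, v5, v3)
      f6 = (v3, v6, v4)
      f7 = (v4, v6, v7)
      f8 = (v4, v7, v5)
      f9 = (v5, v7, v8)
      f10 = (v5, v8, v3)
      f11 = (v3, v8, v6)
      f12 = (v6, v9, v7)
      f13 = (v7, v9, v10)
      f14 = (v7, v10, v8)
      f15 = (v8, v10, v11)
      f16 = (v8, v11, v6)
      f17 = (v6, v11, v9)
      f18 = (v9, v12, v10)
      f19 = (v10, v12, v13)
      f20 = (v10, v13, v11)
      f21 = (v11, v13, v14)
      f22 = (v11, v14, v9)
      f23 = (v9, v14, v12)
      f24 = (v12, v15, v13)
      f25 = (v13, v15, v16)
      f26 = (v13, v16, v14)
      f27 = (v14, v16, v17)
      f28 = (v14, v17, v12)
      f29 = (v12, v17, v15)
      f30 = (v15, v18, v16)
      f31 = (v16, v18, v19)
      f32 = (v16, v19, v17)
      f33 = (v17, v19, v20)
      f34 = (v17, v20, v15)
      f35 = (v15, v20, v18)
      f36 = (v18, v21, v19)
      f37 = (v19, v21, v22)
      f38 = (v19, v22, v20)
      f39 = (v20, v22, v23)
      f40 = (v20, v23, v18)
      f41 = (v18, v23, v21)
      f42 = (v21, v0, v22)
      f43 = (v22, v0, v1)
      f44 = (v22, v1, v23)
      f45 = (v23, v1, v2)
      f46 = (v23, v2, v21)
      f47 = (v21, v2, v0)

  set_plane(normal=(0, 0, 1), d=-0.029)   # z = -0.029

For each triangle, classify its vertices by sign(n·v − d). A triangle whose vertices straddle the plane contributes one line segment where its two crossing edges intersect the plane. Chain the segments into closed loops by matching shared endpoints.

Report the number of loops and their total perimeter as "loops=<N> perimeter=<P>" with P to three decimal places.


Straddling triangles (32 of 48):
  (v1,v4,v2) [++-] → (1.39032, 0.54246, -0.029)–(1.615, 0, -0.029)  len=0.5871
  (v2,v4,v5) [-+-] → (1.39032, 0.54246, -0.029)–(1.142, 1.142, -0.029)  len=0.6489
  (v2,v5,v0) [--+] → (2.54613, 0.0570803, -0.029)–(2.56977, 0, -0.029)  len=0.0618
  (v0,v5,v3) [+-+] → (2.54613, 0.0570803, -0.029)–(1.81708, 1.81708, -0.029)  len=1.9050
  (v4,v7,v5) [++-] → (0.59954, 1.36668, -0.029)–(1.142, 1.142, -0.029)  len=0.5871
  (v5,v7,v8) [-+-] → (0.59954, 1.36668, -0.029)–(0, 1.615, -0.029)  len=0.6489
  (v5,v8,v3) [--+] → (1.76, 1.84072, -0.029)–(1.81708, 1.81708, -0.029)  len=0.0618
  (v3,v8,v6) [+-+] → (1.76, 1.84072, -0.029)–(0, 2.56977, -0.029)  len=1.9050
  (v7,v10,v8) [++-] → (-0.54246, 1.39032, -0.029)–(0, 1.615, -0.029)  len=0.5871
  (v8,v10,v11) [-+-] → (-0.54246, 1.39032, -0.029)–(-1.142, 1.142, -0.029)  len=0.6489
  (v8,v11,v6) [--+] → (-0.0570803, 2.54613, -0.029)–(0, 2.56977, -0.029)  len=0.0618
  (v6,v11,v9) [+-+] → (-0.0570803, 2.54613, -0.029)–(-1.81708, 1.81708, -0.029)  len=1.9050
  (v10,v13,v11) [++-] → (-1.36668, 0.59954, -0.029)–(-1.142, 1.142, -0.029)  len=0.5871
  (v11,v13,v14) [-+-] → (-1.36668, 0.59954, -0.029)–(-1.615, 0, -0.029)  len=0.6489
  (v11,v14,v9) [--+] → (-1.84072, 1.76, -0.029)–(-1.81708, 1.81708, -0.029)  len=0.0618
  (v9,v14,v12) [+-+] → (-1.84072, 1.76, -0.029)–(-2.56977, 0, -0.029)  len=1.9050
  (v13,v16,v14) [++-] → (-1.39032, -0.54246, -0.029)–(-1.615, 0, -0.029)  len=0.5871
  (v14,v16,v17) [-+-] → (-1.39032, -0.54246, -0.029)–(-1.142, -1.142, -0.029)  len=0.6489
  (v14,v17,v12) [--+] → (-2.54613, -0.0570803, -0.029)–(-2.56977, 0, -0.029)  len=0.0618
  (v12,v17,v15) [+-+] → (-2.54613, -0.0570803, -0.029)–(-1.81708, -1.81708, -0.029)  len=1.9050
  (v16,v19,v17) [++-] → (-0.59954, -1.36668, -0.029)–(-1.142, -1.142, -0.029)  len=0.5871
  (v17,v19,v20) [-+-] → (-0.59954, -1.36668, -0.029)–(0, -1.615, -0.029)  len=0.6489
  (v17,v20,v15) [--+] → (-1.76, -1.84072, -0.029)–(-1.81708, -1.81708, -0.029)  len=0.0618
  (v15,v20,v18) [+-+] → (-1.76, -1.84072, -0.029)–(0, -2.56977, -0.029)  len=1.9050
  (v19,v22,v20) [++-] → (0.54246, -1.39032, -0.029)–(0, -1.615, -0.029)  len=0.5871
  (v20,v22,v23) [-+-] → (0.54246, -1.39032, -0.029)–(1.142, -1.142, -0.029)  len=0.6489
  (v20,v23,v18) [--+] → (0.0570803, -2.54613, -0.029)–(0, -2.56977, -0.029)  len=0.0618
  (v18,v23,v21) [+-+] → (0.0570803, -2.54613, -0.029)–(1.81708, -1.81708, -0.029)  len=1.9050
  (v22,v1,v23) [++-] → (1.36668, -0.59954, -0.029)–(1.142, -1.142, -0.029)  len=0.5871
  (v23,v1,v2) [-+-] → (1.36668, -0.59954, -0.029)–(1.615, 0, -0.029)  len=0.6489
  (v23,v2,v21) [--+] → (1.84072, -1.76, -0.029)–(1.81708, -1.81708, -0.029)  len=0.0618
  (v21,v2,v0) [+-+] → (1.84072, -1.76, -0.029)–(2.56977, 0, -0.029)  len=1.9050

Chained into 2 loop(s):
  loop 1: 16 segments, perimeter = 9.8886
  loop 2: 16 segments, perimeter = 15.7344
Total perimeter = 25.623

loops=2 perimeter=25.623


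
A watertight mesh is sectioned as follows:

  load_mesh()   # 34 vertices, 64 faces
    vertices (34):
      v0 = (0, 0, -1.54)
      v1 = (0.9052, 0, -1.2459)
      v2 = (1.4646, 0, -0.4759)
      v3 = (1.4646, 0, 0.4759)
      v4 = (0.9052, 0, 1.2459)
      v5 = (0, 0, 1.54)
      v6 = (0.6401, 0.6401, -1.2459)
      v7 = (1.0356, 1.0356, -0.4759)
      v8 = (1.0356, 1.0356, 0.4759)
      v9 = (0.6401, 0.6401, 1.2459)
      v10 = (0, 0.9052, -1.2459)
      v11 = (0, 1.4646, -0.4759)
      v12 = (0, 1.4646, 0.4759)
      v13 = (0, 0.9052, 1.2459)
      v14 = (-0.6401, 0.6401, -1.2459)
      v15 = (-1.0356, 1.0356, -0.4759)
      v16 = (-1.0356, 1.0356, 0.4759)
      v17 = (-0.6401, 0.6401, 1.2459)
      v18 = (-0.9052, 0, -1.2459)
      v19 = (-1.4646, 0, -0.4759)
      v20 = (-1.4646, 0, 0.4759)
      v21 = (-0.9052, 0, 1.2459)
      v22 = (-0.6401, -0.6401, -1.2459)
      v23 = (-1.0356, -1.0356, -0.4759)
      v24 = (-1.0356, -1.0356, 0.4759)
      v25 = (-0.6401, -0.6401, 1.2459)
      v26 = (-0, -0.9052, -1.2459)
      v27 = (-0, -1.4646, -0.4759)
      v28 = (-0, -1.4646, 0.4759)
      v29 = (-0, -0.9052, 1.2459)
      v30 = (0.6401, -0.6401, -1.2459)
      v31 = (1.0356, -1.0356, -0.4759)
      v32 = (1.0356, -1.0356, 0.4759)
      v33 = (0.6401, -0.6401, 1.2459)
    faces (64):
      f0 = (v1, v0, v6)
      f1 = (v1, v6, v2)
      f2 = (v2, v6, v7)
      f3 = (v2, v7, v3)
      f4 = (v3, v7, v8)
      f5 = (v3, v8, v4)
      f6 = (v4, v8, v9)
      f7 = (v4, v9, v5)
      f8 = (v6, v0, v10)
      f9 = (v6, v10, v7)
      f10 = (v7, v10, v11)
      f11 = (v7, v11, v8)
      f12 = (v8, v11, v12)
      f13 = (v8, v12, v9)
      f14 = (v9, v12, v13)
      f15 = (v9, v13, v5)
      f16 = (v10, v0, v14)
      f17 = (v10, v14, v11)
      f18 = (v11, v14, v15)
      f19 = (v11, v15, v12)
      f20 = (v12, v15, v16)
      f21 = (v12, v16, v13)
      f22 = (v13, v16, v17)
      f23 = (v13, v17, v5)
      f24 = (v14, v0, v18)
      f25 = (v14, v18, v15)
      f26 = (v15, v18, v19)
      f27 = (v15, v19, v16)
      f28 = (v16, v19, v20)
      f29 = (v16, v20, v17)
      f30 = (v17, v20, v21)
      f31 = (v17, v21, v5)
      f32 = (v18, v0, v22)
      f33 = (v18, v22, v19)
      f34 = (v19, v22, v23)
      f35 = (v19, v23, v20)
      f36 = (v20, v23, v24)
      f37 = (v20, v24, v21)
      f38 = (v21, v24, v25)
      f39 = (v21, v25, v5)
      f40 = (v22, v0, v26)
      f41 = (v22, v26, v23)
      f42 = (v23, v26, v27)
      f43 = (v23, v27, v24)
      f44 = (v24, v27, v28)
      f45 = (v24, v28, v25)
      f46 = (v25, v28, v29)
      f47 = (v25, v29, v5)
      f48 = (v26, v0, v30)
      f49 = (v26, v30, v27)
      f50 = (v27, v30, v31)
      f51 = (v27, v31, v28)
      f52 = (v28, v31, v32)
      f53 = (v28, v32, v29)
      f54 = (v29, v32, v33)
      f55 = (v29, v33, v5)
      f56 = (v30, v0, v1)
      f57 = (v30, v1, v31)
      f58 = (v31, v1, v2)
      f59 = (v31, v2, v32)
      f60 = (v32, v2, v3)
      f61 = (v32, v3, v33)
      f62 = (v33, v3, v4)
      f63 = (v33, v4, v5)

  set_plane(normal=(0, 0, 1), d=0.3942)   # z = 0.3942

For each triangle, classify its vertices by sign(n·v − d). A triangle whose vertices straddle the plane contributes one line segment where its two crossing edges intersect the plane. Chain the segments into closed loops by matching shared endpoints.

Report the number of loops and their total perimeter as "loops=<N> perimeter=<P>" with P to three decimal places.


Straddling triangles (16 of 64):
  (v2,v7,v3) [--+] → (1.42778, 0.0888932, 0.3942)–(1.4646, 0, 0.3942)  len=0.0962
  (v3,v7,v8) [+-+] → (1.42778, 0.0888932, 0.3942)–(1.0356, 1.0356, 0.3942)  len=1.0247
  (v7,v11,v8) [--+] → (0.946707, 1.07242, 0.3942)–(1.0356, 1.0356, 0.3942)  len=0.0962
  (v8,v11,v12) [+-+] → (0.946707, 1.07242, 0.3942)–(0, 1.4646, 0.3942)  len=1.0247
  (v11,v15,v12) [--+] → (-0.0888932, 1.42778, 0.3942)–(0, 1.4646, 0.3942)  len=0.0962
  (v12,v15,v16) [+-+] → (-0.0888932, 1.42778, 0.3942)–(-1.0356, 1.0356, 0.3942)  len=1.0247
  (v15,v19,v16) [--+] → (-1.07242, 0.946707, 0.3942)–(-1.0356, 1.0356, 0.3942)  len=0.0962
  (v16,v19,v20) [+-+] → (-1.07242, 0.946707, 0.3942)–(-1.4646, 0, 0.3942)  len=1.0247
  (v19,v23,v20) [--+] → (-1.42778, -0.0888932, 0.3942)–(-1.4646, 0, 0.3942)  len=0.0962
  (v20,v23,v24) [+-+] → (-1.42778, -0.0888932, 0.3942)–(-1.0356, -1.0356, 0.3942)  len=1.0247
  (v23,v27,v24) [--+] → (-0.946707, -1.07242, 0.3942)–(-1.0356, -1.0356, 0.3942)  len=0.0962
  (v24,v27,v28) [+-+] → (-0.946707, -1.07242, 0.3942)–(0, -1.4646, 0.3942)  len=1.0247
  (v27,v31,v28) [--+] → (0.0888932, -1.42778, 0.3942)–(0, -1.4646, 0.3942)  len=0.0962
  (v28,v31,v32) [+-+] → (0.0888932, -1.42778, 0.3942)–(1.0356, -1.0356, 0.3942)  len=1.0247
  (v31,v2,v32) [--+] → (1.07242, -0.946707, 0.3942)–(1.0356, -1.0356, 0.3942)  len=0.0962
  (v32,v2,v3) [+-+] → (1.07242, -0.946707, 0.3942)–(1.4646, 0, 0.3942)  len=1.0247

Chained into 1 loop(s):
  loop 1: 16 segments, perimeter = 8.9675
Total perimeter = 8.968

loops=1 perimeter=8.968


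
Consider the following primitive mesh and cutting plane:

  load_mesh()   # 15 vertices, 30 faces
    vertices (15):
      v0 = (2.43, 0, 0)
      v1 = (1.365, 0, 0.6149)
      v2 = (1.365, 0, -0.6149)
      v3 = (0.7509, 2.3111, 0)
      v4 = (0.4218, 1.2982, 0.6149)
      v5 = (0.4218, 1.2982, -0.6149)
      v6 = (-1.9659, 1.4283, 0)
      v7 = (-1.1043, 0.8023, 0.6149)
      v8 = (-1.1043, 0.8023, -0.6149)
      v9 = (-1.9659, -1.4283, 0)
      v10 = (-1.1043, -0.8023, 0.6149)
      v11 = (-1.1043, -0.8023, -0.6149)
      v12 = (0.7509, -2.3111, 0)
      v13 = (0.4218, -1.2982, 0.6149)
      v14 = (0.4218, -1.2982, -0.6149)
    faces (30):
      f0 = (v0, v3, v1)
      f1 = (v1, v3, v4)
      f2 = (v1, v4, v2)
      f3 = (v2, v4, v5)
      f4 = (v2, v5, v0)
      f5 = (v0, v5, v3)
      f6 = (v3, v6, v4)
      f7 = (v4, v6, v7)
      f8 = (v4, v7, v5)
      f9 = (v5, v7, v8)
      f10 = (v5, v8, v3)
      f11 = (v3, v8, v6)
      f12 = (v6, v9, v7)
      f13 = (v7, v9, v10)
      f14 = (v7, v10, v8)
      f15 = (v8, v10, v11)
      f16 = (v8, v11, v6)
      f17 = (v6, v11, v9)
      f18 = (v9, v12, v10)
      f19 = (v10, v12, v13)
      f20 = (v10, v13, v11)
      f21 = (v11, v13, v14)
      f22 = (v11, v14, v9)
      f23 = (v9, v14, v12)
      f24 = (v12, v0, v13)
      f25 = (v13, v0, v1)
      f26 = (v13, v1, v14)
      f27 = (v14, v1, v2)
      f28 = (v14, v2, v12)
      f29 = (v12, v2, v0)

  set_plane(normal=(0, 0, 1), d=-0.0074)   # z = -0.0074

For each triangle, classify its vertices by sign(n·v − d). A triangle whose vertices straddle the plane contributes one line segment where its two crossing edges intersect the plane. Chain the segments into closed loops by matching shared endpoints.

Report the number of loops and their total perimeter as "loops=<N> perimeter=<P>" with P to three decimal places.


Straddling triangles (20 of 30):
  (v1,v4,v2) [++-] → (0.899075, 0.641288, -0.0074)–(1.365, 0, -0.0074)  len=0.7927
  (v2,v4,v5) [-+-] → (0.899075, 0.641288, -0.0074)–(0.4218, 1.2982, -0.0074)  len=0.8120
  (v2,v5,v0) [--+] → (2.40583, 0.0156232, -0.0074)–(2.41718, 0, -0.0074)  len=0.0193
  (v0,v5,v3) [+-+] → (2.40583, 0.0156232, -0.0074)–(0.746939, 2.29891, -0.0074)  len=2.8223
  (v4,v7,v5) [++-] → (-0.332067, 1.05323, -0.0074)–(0.4218, 1.2982, -0.0074)  len=0.7927
  (v5,v7,v8) [-+-] → (-0.332067, 1.05323, -0.0074)–(-1.1043, 0.8023, -0.0074)  len=0.8120
  (v5,v8,v3) [--+] → (0.728574, 2.29294, -0.0074)–(0.746939, 2.29891, -0.0074)  len=0.0193
  (v3,v8,v6) [+-+] → (0.728574, 2.29294, -0.0074)–(-1.95553, 1.42077, -0.0074)  len=2.8223
  (v7,v10,v8) [++-] → (-1.1043, 0.00965526, -0.0074)–(-1.1043, 0.8023, -0.0074)  len=0.7926
  (v8,v10,v11) [-+-] → (-1.1043, 0.00965526, -0.0074)–(-1.1043, -0.8023, -0.0074)  len=0.8120
  (v8,v11,v6) [--+] → (-1.95553, 1.40146, -0.0074)–(-1.95553, 1.42077, -0.0074)  len=0.0193
  (v6,v11,v9) [+-+] → (-1.95553, 1.40146, -0.0074)–(-1.95553, -1.42077, -0.0074)  len=2.8222
  (v10,v13,v11) [++-] → (-0.350433, -1.04727, -0.0074)–(-1.1043, -0.8023, -0.0074)  len=0.7927
  (v11,v13,v14) [-+-] → (-0.350433, -1.04727, -0.0074)–(0.4218, -1.2982, -0.0074)  len=0.8120
  (v11,v14,v9) [--+] → (-1.93717, -1.42673, -0.0074)–(-1.95553, -1.42077, -0.0074)  len=0.0193
  (v9,v14,v12) [+-+] → (-1.93717, -1.42673, -0.0074)–(0.746939, -2.29891, -0.0074)  len=2.8223
  (v13,v1,v14) [++-] → (0.887725, -0.656912, -0.0074)–(0.4218, -1.2982, -0.0074)  len=0.7927
  (v14,v1,v2) [-+-] → (0.887725, -0.656912, -0.0074)–(1.365, 0, -0.0074)  len=0.8120
  (v14,v2,v12) [--+] → (0.75829, -2.28329, -0.0074)–(0.746939, -2.29891, -0.0074)  len=0.0193
  (v12,v2,v0) [+-+] → (0.75829, -2.28329, -0.0074)–(2.41718, 0, -0.0074)  len=2.8223

Chained into 2 loop(s):
  loop 1: 10 segments, perimeter = 8.0232
  loop 2: 10 segments, perimeter = 14.2079
Total perimeter = 22.231

loops=2 perimeter=22.231


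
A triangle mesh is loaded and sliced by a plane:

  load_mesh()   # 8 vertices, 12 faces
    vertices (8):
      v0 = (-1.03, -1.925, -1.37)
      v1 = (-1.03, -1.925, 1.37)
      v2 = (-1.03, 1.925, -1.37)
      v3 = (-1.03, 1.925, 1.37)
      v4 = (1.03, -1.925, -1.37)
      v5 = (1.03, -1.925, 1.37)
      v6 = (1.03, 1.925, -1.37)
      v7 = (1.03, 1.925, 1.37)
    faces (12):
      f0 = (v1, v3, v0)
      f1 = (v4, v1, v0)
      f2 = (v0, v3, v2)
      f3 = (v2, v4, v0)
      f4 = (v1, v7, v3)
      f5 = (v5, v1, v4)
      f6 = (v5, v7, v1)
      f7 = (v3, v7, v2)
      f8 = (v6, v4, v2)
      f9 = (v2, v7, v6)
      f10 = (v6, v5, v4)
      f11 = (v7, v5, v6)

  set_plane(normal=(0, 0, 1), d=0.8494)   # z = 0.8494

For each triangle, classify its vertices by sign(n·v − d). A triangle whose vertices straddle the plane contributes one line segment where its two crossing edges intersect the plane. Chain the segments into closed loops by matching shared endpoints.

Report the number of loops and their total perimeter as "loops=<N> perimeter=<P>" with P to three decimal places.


Straddling triangles (8 of 12):
  (v1,v3,v0) [++-] → (-1.03, 1.1935, 0.8494)–(-1.03, -1.925, 0.8494)  len=3.1185
  (v4,v1,v0) [-+-] → (-0.6386, -1.925, 0.8494)–(-1.03, -1.925, 0.8494)  len=0.3914
  (v0,v3,v2) [-+-] → (-1.03, 1.1935, 0.8494)–(-1.03, 1.925, 0.8494)  len=0.7315
  (v5,v1,v4) [++-] → (-0.6386, -1.925, 0.8494)–(1.03, -1.925, 0.8494)  len=1.6686
  (v3,v7,v2) [++-] → (0.6386, 1.925, 0.8494)–(-1.03, 1.925, 0.8494)  len=1.6686
  (v2,v7,v6) [-+-] → (0.6386, 1.925, 0.8494)–(1.03, 1.925, 0.8494)  len=0.3914
  (v6,v5,v4) [-+-] → (1.03, -1.1935, 0.8494)–(1.03, -1.925, 0.8494)  len=0.7315
  (v7,v5,v6) [++-] → (1.03, -1.1935, 0.8494)–(1.03, 1.925, 0.8494)  len=3.1185

Chained into 1 loop(s):
  loop 1: 8 segments, perimeter = 11.8200
Total perimeter = 11.820

loops=1 perimeter=11.820


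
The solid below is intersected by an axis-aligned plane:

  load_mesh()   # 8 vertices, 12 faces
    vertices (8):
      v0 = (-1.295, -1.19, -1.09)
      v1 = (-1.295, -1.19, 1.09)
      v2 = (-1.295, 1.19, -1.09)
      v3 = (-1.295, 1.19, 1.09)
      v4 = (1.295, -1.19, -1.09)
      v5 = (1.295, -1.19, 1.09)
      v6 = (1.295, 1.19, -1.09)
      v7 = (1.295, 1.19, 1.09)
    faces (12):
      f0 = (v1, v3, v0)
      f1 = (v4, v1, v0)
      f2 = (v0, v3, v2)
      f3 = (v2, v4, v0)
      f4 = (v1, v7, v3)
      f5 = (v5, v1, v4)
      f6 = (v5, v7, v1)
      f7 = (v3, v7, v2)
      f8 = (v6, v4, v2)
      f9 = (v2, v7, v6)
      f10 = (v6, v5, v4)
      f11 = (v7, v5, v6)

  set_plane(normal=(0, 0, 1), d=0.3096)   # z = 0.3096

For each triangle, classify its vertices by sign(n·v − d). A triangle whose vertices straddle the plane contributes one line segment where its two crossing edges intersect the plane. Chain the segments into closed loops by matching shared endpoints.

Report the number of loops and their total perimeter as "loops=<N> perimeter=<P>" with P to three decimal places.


Straddling triangles (8 of 12):
  (v1,v3,v0) [++-] → (-1.295, 0.338004, 0.3096)–(-1.295, -1.19, 0.3096)  len=1.5280
  (v4,v1,v0) [-+-] → (-0.367828, -1.19, 0.3096)–(-1.295, -1.19, 0.3096)  len=0.9272
  (v0,v3,v2) [-+-] → (-1.295, 0.338004, 0.3096)–(-1.295, 1.19, 0.3096)  len=0.8520
  (v5,v1,v4) [++-] → (-0.367828, -1.19, 0.3096)–(1.295, -1.19, 0.3096)  len=1.6628
  (v3,v7,v2) [++-] → (0.367828, 1.19, 0.3096)–(-1.295, 1.19, 0.3096)  len=1.6628
  (v2,v7,v6) [-+-] → (0.367828, 1.19, 0.3096)–(1.295, 1.19, 0.3096)  len=0.9272
  (v6,v5,v4) [-+-] → (1.295, -0.338004, 0.3096)–(1.295, -1.19, 0.3096)  len=0.8520
  (v7,v5,v6) [++-] → (1.295, -0.338004, 0.3096)–(1.295, 1.19, 0.3096)  len=1.5280

Chained into 1 loop(s):
  loop 1: 8 segments, perimeter = 9.9400
Total perimeter = 9.940

loops=1 perimeter=9.940


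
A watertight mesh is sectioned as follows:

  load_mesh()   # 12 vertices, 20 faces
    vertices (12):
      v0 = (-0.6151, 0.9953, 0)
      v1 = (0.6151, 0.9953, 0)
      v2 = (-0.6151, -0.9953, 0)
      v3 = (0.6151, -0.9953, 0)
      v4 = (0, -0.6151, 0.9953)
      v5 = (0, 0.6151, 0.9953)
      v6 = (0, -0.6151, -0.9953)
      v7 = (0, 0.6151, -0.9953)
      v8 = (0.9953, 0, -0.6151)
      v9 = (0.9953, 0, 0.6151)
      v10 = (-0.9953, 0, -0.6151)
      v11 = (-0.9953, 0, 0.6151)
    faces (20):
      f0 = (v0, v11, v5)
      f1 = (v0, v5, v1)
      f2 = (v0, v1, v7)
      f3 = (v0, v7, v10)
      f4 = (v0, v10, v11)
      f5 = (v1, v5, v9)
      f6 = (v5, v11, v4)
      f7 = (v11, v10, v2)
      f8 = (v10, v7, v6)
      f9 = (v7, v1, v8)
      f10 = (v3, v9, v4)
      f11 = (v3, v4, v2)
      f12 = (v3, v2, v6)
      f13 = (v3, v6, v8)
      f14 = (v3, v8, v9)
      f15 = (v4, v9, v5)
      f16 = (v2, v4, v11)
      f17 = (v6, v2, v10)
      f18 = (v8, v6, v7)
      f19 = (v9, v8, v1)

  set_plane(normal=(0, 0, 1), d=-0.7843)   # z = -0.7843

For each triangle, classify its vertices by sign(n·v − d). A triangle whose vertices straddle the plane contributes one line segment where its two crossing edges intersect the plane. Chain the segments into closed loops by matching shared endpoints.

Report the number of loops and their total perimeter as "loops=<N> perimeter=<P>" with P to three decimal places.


Straddling triangles (8 of 20):
  (v0,v1,v7) [++-] → (0.130399, 0.695701, -0.7843)–(-0.130399, 0.695701, -0.7843)  len=0.2608
  (v0,v7,v10) [+-+] → (-0.130399, 0.695701, -0.7843)–(-0.552363, 0.273737, -0.7843)  len=0.5967
  (v10,v7,v6) [+--] → (-0.552363, 0.273737, -0.7843)–(-0.552363, -0.273737, -0.7843)  len=0.5475
  (v7,v1,v8) [-++] → (0.130399, 0.695701, -0.7843)–(0.552363, 0.273737, -0.7843)  len=0.5967
  (v3,v2,v6) [++-] → (-0.130399, -0.695701, -0.7843)–(0.130399, -0.695701, -0.7843)  len=0.2608
  (v3,v6,v8) [+-+] → (0.130399, -0.695701, -0.7843)–(0.552363, -0.273737, -0.7843)  len=0.5967
  (v6,v2,v10) [-++] → (-0.130399, -0.695701, -0.7843)–(-0.552363, -0.273737, -0.7843)  len=0.5967
  (v8,v6,v7) [+--] → (0.552363, -0.273737, -0.7843)–(0.552363, 0.273737, -0.7843)  len=0.5475

Chained into 1 loop(s):
  loop 1: 8 segments, perimeter = 4.0035
Total perimeter = 4.004

loops=1 perimeter=4.004


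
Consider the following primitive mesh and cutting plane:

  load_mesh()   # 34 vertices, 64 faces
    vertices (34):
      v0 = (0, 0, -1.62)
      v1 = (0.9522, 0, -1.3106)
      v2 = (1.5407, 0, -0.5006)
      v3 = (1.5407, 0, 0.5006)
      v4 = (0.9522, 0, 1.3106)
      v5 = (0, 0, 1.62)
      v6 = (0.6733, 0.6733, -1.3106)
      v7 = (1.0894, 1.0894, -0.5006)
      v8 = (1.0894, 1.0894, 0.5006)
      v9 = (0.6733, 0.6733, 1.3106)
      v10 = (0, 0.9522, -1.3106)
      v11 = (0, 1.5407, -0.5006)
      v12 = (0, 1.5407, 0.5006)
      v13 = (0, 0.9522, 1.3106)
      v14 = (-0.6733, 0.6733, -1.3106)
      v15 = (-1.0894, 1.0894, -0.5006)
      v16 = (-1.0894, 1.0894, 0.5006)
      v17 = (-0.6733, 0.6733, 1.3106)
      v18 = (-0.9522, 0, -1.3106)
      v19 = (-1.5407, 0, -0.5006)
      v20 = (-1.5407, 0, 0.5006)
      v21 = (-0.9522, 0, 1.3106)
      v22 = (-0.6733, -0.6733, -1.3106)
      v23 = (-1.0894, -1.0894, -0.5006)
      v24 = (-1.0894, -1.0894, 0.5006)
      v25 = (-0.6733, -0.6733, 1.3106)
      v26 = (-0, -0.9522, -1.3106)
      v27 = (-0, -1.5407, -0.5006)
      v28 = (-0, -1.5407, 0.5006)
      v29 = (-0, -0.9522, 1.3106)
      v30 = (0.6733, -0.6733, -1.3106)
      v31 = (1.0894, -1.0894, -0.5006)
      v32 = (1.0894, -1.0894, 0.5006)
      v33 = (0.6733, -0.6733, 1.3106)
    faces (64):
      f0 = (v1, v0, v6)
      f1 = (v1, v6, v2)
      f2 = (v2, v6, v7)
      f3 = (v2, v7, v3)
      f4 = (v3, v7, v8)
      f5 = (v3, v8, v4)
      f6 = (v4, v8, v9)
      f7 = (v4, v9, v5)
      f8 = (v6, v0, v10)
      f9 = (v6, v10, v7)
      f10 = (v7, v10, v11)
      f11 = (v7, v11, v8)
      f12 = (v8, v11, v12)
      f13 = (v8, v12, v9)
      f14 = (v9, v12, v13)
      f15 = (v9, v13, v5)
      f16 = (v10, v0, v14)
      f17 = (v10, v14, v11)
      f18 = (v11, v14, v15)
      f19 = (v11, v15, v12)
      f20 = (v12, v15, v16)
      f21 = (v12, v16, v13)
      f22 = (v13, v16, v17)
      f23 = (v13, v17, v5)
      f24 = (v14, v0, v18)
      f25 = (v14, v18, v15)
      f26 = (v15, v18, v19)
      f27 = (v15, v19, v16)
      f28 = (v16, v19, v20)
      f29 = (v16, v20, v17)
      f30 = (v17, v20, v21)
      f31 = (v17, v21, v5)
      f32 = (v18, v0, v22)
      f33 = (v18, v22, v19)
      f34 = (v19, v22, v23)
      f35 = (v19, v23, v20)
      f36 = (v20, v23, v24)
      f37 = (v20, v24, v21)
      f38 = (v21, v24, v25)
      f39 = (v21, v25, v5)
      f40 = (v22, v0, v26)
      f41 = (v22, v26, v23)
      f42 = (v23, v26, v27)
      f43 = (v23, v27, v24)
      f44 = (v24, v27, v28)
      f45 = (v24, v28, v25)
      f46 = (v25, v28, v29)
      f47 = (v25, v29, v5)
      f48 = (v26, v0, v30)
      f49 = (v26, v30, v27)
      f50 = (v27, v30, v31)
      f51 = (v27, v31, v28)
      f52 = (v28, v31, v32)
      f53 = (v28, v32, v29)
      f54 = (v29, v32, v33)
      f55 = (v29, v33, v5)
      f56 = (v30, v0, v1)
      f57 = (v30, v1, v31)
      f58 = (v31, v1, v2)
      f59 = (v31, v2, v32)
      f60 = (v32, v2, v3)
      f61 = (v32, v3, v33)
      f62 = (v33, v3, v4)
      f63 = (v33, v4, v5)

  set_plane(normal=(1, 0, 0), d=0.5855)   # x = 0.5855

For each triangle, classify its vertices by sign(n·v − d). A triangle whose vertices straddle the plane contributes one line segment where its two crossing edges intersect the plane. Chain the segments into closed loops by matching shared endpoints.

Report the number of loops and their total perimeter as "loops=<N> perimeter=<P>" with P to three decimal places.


loops=1 perimeter=8.893

Straddling triangles (20 of 64):
  (v1,v0,v6) [+-+] → (0.5855, 0, -1.42975)–(0.5855, 0.5855, -1.35095)  len=0.5908
  (v4,v9,v5) [++-] → (0.5855, 0.5855, 1.35095)–(0.5855, 0, 1.42975)  len=0.5908
  (v6,v0,v10) [+--] → (0.5855, 0.5855, -1.35095)–(0.5855, 0.709669, -1.3106)  len=0.1306
  (v6,v10,v7) [+-+] → (0.5855, 0.709669, -1.3106)–(0.5855, 1.02594, -0.875264)  len=0.5381
  (v7,v10,v11) [+--] → (0.5855, 1.02594, -0.875264)–(0.5855, 1.29815, -0.5006)  len=0.4631
  (v7,v11,v8) [+-+] → (0.5855, 1.29815, -0.5006)–(0.5855, 1.29815, 0.0374968)  len=0.5381
  (v8,v11,v12) [+--] → (0.5855, 1.29815, 0.0374968)–(0.5855, 1.29815, 0.5006)  len=0.4631
  (v8,v12,v9) [+-+] → (0.5855, 1.29815, 0.5006)–(0.5855, 0.786411, 1.20497)  len=0.8706
  (v9,v12,v13) [+--] → (0.5855, 0.786411, 1.20497)–(0.5855, 0.709669, 1.3106)  len=0.1306
  (v9,v13,v5) [+--] → (0.5855, 0.709669, 1.3106)–(0.5855, 0.5855, 1.35095)  len=0.1306
  (v26,v0,v30) [--+] → (0.5855, -0.5855, -1.35095)–(0.5855, -0.709669, -1.3106)  len=0.1306
  (v26,v30,v27) [-+-] → (0.5855, -0.709669, -1.3106)–(0.5855, -0.786411, -1.20497)  len=0.1306
  (v27,v30,v31) [-++] → (0.5855, -0.786411, -1.20497)–(0.5855, -1.29815, -0.5006)  len=0.8706
  (v27,v31,v28) [-+-] → (0.5855, -1.29815, -0.5006)–(0.5855, -1.29815, -0.0374968)  len=0.4631
  (v28,v31,v32) [-++] → (0.5855, -1.29815, -0.0374968)–(0.5855, -1.29815, 0.5006)  len=0.5381
  (v28,v32,v29) [-+-] → (0.5855, -1.29815, 0.5006)–(0.5855, -1.02594, 0.875264)  len=0.4631
  (v29,v32,v33) [-++] → (0.5855, -1.02594, 0.875264)–(0.5855, -0.709669, 1.3106)  len=0.5381
  (v29,v33,v5) [-+-] → (0.5855, -0.709669, 1.3106)–(0.5855, -0.5855, 1.35095)  len=0.1306
  (v30,v0,v1) [+-+] → (0.5855, -0.5855, -1.35095)–(0.5855, 0, -1.42975)  len=0.5908
  (v33,v4,v5) [++-] → (0.5855, 0, 1.42975)–(0.5855, -0.5855, 1.35095)  len=0.5908

Chained into 1 loop(s):
  loop 1: 20 segments, perimeter = 8.8926
Total perimeter = 8.893


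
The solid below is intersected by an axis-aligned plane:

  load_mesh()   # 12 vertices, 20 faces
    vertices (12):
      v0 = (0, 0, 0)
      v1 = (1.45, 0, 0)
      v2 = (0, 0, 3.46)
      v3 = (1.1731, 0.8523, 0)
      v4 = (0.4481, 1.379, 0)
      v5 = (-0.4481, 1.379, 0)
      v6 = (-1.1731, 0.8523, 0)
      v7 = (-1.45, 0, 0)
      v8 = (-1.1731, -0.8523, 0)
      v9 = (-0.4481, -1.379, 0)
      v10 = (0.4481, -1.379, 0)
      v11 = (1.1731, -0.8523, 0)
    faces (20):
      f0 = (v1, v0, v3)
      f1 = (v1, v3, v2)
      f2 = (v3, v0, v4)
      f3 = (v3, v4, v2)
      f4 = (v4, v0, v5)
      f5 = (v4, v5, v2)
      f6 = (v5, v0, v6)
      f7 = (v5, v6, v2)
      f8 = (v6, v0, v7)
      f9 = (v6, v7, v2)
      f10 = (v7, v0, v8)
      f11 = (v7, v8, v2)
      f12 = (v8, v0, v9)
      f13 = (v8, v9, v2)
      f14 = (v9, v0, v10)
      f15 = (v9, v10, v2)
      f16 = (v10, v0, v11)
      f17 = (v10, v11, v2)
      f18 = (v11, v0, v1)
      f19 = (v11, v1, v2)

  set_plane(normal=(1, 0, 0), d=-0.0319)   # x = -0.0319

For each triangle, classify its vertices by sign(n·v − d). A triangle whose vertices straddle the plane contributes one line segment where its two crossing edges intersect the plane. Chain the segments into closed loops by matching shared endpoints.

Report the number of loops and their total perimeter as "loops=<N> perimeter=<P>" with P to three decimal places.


Straddling triangles (12 of 20):
  (v4,v0,v5) [++-] → (-0.0319, 0.0981703, 0)–(-0.0319, 1.379, 0)  len=1.2808
  (v4,v5,v2) [+-+] → (-0.0319, 1.379, 0)–(-0.0319, 0.0981703, 3.21368)  len=3.4595
  (v5,v0,v6) [-+-] → (-0.0319, 0.0981703, 0)–(-0.0319, 0.0231765, 0)  len=0.0750
  (v5,v6,v2) [--+] → (-0.0319, 0.0231765, 3.36591)–(-0.0319, 0.0981703, 3.21368)  len=0.1697
  (v6,v0,v7) [-+-] → (-0.0319, 0.0231765, 0)–(-0.0319, 0, 0)  len=0.0232
  (v6,v7,v2) [--+] → (-0.0319, 0, 3.38388)–(-0.0319, 0.0231765, 3.36591)  len=0.0293
  (v7,v0,v8) [-+-] → (-0.0319, 0, 0)–(-0.0319, -0.0231765, 0)  len=0.0232
  (v7,v8,v2) [--+] → (-0.0319, -0.0231765, 3.36591)–(-0.0319, 0, 3.38388)  len=0.0293
  (v8,v0,v9) [-+-] → (-0.0319, -0.0231765, 0)–(-0.0319, -0.0981703, 0)  len=0.0750
  (v8,v9,v2) [--+] → (-0.0319, -0.0981703, 3.21368)–(-0.0319, -0.0231765, 3.36591)  len=0.1697
  (v9,v0,v10) [-++] → (-0.0319, -0.0981703, 0)–(-0.0319, -1.379, 0)  len=1.2808
  (v9,v10,v2) [-++] → (-0.0319, -1.379, 0)–(-0.0319, -0.0981703, 3.21368)  len=3.4595

Chained into 1 loop(s):
  loop 1: 12 segments, perimeter = 10.0751
Total perimeter = 10.075

loops=1 perimeter=10.075


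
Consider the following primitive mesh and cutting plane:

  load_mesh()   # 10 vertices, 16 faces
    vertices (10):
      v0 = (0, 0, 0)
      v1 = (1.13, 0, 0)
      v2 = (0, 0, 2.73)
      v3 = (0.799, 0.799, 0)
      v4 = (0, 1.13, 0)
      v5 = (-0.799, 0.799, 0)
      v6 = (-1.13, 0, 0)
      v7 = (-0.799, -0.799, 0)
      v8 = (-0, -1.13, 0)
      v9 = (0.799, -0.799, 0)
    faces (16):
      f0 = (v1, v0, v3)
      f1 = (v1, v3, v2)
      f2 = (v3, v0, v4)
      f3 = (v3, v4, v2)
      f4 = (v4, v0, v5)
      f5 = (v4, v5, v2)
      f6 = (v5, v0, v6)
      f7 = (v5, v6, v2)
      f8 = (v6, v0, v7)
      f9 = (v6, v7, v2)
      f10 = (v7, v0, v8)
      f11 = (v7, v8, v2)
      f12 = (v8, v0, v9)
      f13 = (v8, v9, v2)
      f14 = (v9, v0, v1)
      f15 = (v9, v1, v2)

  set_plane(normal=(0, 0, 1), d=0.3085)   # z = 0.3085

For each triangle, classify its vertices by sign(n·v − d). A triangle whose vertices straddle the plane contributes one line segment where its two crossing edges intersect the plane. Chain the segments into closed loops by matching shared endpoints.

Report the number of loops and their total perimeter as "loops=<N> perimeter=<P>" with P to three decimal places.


Straddling triangles (8 of 16):
  (v1,v3,v2) [--+] → (0.70871, 0.70871, 0.3085)–(1.00231, 0, 0.3085)  len=0.7671
  (v3,v4,v2) [--+] → (0, 1.00231, 0.3085)–(0.70871, 0.70871, 0.3085)  len=0.7671
  (v4,v5,v2) [--+] → (-0.70871, 0.70871, 0.3085)–(0, 1.00231, 0.3085)  len=0.7671
  (v5,v6,v2) [--+] → (-1.00231, 0, 0.3085)–(-0.70871, 0.70871, 0.3085)  len=0.7671
  (v6,v7,v2) [--+] → (-0.70871, -0.70871, 0.3085)–(-1.00231, 0, 0.3085)  len=0.7671
  (v7,v8,v2) [--+] → (0, -1.00231, 0.3085)–(-0.70871, -0.70871, 0.3085)  len=0.7671
  (v8,v9,v2) [--+] → (0.70871, -0.70871, 0.3085)–(0, -1.00231, 0.3085)  len=0.7671
  (v9,v1,v2) [--+] → (1.00231, 0, 0.3085)–(0.70871, -0.70871, 0.3085)  len=0.7671

Chained into 1 loop(s):
  loop 1: 8 segments, perimeter = 6.1369
Total perimeter = 6.137

loops=1 perimeter=6.137


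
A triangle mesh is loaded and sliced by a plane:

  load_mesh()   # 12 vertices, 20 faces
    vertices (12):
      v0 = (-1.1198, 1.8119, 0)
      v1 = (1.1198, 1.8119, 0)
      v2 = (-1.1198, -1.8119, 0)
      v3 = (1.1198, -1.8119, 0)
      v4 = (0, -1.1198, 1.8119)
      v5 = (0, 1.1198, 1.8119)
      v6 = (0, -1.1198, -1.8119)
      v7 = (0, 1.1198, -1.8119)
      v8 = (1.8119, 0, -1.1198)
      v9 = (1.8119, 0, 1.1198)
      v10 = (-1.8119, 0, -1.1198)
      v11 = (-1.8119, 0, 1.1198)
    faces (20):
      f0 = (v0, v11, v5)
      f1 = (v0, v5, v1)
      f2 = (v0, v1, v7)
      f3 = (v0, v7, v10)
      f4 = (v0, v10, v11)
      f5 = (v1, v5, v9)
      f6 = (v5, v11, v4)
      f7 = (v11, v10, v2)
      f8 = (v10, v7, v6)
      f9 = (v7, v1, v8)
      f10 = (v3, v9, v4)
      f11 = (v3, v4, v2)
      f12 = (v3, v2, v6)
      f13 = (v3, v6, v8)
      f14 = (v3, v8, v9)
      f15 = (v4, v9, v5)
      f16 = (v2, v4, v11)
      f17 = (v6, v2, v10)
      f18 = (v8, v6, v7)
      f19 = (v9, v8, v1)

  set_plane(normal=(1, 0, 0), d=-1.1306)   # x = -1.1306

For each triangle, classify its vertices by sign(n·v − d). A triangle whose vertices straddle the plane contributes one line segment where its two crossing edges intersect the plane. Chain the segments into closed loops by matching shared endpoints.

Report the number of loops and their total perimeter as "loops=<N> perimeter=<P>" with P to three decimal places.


loops=1 perimeter=9.462

Straddling triangles (8 of 20):
  (v0,v11,v5) [+-+] → (-1.1306, 1.78363, 0.0174741)–(-1.1306, 0.421061, 1.38004)  len=1.9270
  (v0,v7,v10) [++-] → (-1.1306, 0.421061, -1.38004)–(-1.1306, 1.78363, -0.0174741)  len=1.9270
  (v0,v10,v11) [+--] → (-1.1306, 1.78363, -0.0174741)–(-1.1306, 1.78363, 0.0174741)  len=0.0349
  (v5,v11,v4) [+-+] → (-1.1306, 0.421061, 1.38004)–(-1.1306, -0.421061, 1.38004)  len=0.8421
  (v11,v10,v2) [--+] → (-1.1306, -1.78363, -0.0174741)–(-1.1306, -1.78363, 0.0174741)  len=0.0349
  (v10,v7,v6) [-++] → (-1.1306, 0.421061, -1.38004)–(-1.1306, -0.421061, -1.38004)  len=0.8421
  (v2,v4,v11) [++-] → (-1.1306, -0.421061, 1.38004)–(-1.1306, -1.78363, 0.0174741)  len=1.9270
  (v6,v2,v10) [++-] → (-1.1306, -1.78363, -0.0174741)–(-1.1306, -0.421061, -1.38004)  len=1.9270

Chained into 1 loop(s):
  loop 1: 8 segments, perimeter = 9.4620
Total perimeter = 9.462
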